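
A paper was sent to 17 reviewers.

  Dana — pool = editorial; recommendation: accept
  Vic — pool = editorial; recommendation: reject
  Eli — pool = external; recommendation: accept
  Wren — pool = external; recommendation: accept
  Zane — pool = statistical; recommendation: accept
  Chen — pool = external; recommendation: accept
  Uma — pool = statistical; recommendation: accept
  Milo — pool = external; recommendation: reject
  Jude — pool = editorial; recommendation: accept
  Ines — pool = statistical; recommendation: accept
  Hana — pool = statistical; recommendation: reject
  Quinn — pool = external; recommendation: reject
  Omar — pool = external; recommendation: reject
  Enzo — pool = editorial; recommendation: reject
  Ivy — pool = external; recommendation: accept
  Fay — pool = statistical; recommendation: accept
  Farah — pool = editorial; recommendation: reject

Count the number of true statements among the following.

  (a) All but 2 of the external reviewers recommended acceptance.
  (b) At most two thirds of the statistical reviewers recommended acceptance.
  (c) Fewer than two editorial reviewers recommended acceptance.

(a) external: |A| = 7, |A ∩ B| = 4; needs |A ∖ B| = 2 — false.
(b) statistical: |A| = 5, |A ∩ B| = 4; needs |A ∩ B| / |A| ≤ 2/3 — false.
(c) editorial: |A| = 5, |A ∩ B| = 2; needs |A ∩ B| < 2 — false.

0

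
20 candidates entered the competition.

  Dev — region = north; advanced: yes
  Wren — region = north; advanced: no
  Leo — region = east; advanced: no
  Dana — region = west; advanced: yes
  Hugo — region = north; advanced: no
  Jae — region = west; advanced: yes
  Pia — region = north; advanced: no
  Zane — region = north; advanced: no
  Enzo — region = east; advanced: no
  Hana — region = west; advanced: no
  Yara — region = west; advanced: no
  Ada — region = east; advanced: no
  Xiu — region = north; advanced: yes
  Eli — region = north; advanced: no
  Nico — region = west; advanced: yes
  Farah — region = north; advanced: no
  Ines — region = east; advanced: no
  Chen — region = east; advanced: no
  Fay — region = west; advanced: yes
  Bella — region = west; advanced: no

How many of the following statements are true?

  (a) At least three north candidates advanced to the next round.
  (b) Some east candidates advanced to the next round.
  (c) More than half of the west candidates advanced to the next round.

(a) north: |A| = 8, |A ∩ B| = 2; needs |A ∩ B| ≥ 3 — false.
(b) east: |A| = 5, |A ∩ B| = 0; needs A ∩ B ≠ ∅ (|A ∩ B| ≥ 1) — false.
(c) west: |A| = 7, |A ∩ B| = 4; needs |A ∩ B| > |A ∖ B| — true.

1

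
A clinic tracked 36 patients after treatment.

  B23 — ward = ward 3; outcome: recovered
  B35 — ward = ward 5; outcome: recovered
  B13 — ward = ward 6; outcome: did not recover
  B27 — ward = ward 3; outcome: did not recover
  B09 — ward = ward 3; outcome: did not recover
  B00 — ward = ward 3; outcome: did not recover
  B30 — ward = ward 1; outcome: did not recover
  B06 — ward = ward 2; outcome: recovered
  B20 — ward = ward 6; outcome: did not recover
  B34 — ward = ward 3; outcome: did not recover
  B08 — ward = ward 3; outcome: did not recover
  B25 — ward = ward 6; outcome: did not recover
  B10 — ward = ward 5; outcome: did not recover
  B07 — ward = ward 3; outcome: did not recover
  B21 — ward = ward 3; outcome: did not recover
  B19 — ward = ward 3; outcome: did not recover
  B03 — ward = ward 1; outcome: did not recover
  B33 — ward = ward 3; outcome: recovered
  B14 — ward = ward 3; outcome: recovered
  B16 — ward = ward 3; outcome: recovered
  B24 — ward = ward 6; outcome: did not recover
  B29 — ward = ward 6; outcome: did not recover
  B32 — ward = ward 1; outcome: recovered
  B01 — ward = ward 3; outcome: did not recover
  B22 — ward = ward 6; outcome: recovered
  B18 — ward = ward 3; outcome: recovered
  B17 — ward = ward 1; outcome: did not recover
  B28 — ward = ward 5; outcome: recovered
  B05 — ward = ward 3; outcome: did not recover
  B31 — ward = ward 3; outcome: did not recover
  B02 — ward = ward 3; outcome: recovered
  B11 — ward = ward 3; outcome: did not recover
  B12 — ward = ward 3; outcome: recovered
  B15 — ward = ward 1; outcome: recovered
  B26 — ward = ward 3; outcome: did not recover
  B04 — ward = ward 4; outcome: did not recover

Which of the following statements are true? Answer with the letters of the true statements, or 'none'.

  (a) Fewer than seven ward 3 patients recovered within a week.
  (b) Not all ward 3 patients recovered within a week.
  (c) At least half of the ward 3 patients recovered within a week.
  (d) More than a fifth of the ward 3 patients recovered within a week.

|A| = 20, |A ∩ B| = 7, |A ∖ B| = 13.
(a) |A ∩ B| < 7: fails.
(b) A ⊄ B (|A ∖ B| ≥ 1): holds.
(c) |A ∩ B| ≥ |A ∖ B|: fails.
(d) |A ∩ B| / |A| > 1/5: holds.

(b), (d)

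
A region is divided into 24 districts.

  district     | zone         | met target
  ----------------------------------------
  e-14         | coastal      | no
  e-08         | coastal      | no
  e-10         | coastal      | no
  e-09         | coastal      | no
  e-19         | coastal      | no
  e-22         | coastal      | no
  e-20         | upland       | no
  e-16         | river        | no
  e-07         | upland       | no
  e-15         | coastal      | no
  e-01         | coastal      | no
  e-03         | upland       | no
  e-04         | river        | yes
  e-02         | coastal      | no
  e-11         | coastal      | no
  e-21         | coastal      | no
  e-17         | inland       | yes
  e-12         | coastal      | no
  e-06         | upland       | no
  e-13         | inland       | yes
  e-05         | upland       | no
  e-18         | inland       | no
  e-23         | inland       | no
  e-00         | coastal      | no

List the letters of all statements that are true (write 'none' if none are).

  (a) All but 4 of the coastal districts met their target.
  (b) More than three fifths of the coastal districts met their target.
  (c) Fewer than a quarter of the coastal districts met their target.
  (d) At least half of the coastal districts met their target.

|A| = 13, |A ∩ B| = 0, |A ∖ B| = 13.
(a) |A ∖ B| = 4: fails.
(b) |A ∩ B| / |A| > 3/5: fails.
(c) |A ∩ B| / |A| < 1/4: holds.
(d) |A ∩ B| ≥ |A ∖ B|: fails.

(c)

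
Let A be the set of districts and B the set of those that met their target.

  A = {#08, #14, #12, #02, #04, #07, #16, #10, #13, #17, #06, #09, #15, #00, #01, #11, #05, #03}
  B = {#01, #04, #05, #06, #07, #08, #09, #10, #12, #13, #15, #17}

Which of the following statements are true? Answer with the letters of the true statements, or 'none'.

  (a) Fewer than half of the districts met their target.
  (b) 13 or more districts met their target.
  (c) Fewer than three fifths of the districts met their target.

|A| = 18, |A ∩ B| = 12, |A ∖ B| = 6.
(a) |A ∩ B| < |A ∖ B|: fails.
(b) |A ∩ B| ≥ 13: fails.
(c) |A ∩ B| / |A| < 3/5: fails.

none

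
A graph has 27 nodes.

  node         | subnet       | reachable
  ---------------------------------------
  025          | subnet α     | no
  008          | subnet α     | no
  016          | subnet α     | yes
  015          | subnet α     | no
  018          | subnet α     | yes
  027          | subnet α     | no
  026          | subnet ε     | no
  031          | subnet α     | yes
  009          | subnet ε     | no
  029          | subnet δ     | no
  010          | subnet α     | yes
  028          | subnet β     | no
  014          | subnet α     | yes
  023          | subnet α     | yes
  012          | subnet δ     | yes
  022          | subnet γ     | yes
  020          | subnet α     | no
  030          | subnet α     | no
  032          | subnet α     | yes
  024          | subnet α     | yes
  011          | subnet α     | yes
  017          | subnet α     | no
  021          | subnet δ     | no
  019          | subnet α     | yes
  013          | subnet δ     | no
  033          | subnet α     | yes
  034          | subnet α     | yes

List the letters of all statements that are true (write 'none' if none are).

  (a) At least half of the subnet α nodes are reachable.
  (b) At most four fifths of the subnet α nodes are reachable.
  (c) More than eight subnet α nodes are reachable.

(a), (b), (c)

|A| = 19, |A ∩ B| = 12, |A ∖ B| = 7.
(a) |A ∩ B| ≥ |A ∖ B|: holds.
(b) |A ∩ B| / |A| ≤ 4/5: holds.
(c) |A ∩ B| > 8: holds.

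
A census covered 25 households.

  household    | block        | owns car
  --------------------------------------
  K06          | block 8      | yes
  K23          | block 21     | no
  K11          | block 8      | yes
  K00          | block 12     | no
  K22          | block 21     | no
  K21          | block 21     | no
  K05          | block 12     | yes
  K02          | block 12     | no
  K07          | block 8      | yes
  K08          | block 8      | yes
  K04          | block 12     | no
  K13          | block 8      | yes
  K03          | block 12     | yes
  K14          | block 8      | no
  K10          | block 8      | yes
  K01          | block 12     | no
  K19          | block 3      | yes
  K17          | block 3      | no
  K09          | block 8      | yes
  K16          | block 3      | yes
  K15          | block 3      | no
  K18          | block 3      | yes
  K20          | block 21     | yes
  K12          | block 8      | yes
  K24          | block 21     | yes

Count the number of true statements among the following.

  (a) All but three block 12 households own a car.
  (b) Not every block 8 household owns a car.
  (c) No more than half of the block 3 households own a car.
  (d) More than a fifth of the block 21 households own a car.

2

(a) block 12: |A| = 6, |A ∩ B| = 2; needs |A ∖ B| = 3 — false.
(b) block 8: |A| = 9, |A ∩ B| = 8; needs A ⊄ B (|A ∖ B| ≥ 1) — true.
(c) block 3: |A| = 5, |A ∩ B| = 3; needs |A ∩ B| ≤ |A ∖ B| — false.
(d) block 21: |A| = 5, |A ∩ B| = 2; needs |A ∩ B| / |A| > 1/5 — true.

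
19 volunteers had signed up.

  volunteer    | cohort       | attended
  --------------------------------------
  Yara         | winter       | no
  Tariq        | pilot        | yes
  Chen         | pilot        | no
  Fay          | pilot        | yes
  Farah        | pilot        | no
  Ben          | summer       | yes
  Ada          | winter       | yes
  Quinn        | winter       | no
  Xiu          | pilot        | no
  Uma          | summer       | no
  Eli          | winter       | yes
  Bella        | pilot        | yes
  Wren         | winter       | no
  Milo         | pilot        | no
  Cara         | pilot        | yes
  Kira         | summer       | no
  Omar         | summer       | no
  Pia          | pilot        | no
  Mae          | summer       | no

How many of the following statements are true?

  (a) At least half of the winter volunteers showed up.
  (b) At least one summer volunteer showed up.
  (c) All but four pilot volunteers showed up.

1

(a) winter: |A| = 5, |A ∩ B| = 2; needs |A ∩ B| ≥ |A ∖ B| — false.
(b) summer: |A| = 5, |A ∩ B| = 1; needs A ∩ B ≠ ∅ (|A ∩ B| ≥ 1) — true.
(c) pilot: |A| = 9, |A ∩ B| = 4; needs |A ∖ B| = 4 — false.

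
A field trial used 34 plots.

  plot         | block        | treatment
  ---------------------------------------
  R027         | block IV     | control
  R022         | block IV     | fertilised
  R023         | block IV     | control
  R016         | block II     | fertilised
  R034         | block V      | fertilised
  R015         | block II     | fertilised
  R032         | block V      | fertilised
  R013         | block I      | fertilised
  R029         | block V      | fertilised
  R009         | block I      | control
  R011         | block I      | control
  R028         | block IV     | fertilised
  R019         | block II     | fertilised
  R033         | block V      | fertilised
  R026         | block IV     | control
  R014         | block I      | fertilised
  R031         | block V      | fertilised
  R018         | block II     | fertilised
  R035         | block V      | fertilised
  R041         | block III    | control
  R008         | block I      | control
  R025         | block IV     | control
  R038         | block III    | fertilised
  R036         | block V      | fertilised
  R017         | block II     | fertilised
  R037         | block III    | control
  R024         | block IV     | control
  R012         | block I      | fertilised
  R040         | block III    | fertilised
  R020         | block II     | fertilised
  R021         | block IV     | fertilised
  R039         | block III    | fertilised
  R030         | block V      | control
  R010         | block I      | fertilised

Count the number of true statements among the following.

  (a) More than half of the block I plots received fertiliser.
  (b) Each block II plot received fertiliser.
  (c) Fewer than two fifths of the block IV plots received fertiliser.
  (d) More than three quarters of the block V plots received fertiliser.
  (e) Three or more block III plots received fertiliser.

(a) block I: |A| = 7, |A ∩ B| = 4; needs |A ∩ B| > |A ∖ B| — true.
(b) block II: |A| = 6, |A ∩ B| = 6; needs A ⊆ B, i.e. every element of A is in B (|A ∖ B| = 0) — true.
(c) block IV: |A| = 8, |A ∩ B| = 3; needs |A ∩ B| / |A| < 2/5 — true.
(d) block V: |A| = 8, |A ∩ B| = 7; needs |A ∩ B| / |A| > 3/4 — true.
(e) block III: |A| = 5, |A ∩ B| = 3; needs |A ∩ B| ≥ 3 — true.

5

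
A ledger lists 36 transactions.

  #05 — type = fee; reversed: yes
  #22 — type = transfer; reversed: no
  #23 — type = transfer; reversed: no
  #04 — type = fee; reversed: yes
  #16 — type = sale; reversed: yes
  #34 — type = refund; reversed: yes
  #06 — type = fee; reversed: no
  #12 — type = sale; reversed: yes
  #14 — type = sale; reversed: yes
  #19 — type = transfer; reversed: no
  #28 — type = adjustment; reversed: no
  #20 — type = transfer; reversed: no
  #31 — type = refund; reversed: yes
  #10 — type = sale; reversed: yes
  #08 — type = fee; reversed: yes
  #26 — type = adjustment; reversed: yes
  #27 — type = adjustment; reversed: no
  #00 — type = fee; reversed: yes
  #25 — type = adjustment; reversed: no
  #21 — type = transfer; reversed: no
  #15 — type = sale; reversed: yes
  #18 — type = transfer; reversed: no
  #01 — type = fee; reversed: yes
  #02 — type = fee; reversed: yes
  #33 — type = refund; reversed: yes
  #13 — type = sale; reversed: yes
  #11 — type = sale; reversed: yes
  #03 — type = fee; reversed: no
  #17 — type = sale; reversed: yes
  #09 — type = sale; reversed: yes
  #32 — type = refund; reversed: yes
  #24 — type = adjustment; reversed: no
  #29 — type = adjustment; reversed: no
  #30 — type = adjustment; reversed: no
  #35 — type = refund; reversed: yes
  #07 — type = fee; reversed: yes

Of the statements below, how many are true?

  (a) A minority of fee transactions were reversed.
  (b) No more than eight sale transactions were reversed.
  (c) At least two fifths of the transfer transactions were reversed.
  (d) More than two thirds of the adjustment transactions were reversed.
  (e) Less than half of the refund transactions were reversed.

0

(a) fee: |A| = 9, |A ∩ B| = 7; needs |A ∩ B| < |A ∖ B| — false.
(b) sale: |A| = 9, |A ∩ B| = 9; needs |A ∩ B| ≤ 8 — false.
(c) transfer: |A| = 6, |A ∩ B| = 0; needs |A ∩ B| / |A| ≥ 2/5 — false.
(d) adjustment: |A| = 7, |A ∩ B| = 1; needs |A ∩ B| / |A| > 2/3 — false.
(e) refund: |A| = 5, |A ∩ B| = 5; needs |A ∩ B| < |A ∖ B| — false.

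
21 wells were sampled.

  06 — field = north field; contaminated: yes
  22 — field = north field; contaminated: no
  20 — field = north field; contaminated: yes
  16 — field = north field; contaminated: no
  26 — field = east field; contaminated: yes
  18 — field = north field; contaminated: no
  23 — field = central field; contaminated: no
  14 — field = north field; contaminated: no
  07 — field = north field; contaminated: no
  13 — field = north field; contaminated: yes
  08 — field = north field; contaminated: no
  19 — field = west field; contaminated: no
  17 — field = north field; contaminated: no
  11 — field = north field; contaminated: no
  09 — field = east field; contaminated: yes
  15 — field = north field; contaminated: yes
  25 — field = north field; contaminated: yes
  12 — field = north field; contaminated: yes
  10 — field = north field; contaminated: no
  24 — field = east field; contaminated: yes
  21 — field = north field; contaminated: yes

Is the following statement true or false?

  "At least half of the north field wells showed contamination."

Truth condition: |A ∩ B| ≥ |A ∖ B|.
|A| = 16, |A ∩ B| = 7, |A ∖ B| = 9.
7 < 9, so the statement is false.

False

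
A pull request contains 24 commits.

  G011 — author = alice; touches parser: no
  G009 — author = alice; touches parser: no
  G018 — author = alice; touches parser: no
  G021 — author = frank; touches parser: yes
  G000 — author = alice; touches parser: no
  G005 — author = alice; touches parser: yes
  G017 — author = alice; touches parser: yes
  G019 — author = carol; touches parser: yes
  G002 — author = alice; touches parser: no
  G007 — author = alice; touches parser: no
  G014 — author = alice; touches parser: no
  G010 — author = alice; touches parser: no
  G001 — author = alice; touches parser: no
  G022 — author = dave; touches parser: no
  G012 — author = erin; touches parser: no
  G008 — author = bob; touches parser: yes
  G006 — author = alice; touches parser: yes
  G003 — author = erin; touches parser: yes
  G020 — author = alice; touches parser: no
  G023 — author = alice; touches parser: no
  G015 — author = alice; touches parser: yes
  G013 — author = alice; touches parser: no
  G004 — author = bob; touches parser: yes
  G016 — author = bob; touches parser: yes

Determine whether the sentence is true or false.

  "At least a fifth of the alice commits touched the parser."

True

'At least a fifth of the alice commits touched the parser' holds iff |A ∩ B| / |A| ≥ 1/5.
|A| = 16, |A ∩ B| = 4, |A ∖ B| = 12.
|A ∩ B|/|A| = 4/16, so the statement is true.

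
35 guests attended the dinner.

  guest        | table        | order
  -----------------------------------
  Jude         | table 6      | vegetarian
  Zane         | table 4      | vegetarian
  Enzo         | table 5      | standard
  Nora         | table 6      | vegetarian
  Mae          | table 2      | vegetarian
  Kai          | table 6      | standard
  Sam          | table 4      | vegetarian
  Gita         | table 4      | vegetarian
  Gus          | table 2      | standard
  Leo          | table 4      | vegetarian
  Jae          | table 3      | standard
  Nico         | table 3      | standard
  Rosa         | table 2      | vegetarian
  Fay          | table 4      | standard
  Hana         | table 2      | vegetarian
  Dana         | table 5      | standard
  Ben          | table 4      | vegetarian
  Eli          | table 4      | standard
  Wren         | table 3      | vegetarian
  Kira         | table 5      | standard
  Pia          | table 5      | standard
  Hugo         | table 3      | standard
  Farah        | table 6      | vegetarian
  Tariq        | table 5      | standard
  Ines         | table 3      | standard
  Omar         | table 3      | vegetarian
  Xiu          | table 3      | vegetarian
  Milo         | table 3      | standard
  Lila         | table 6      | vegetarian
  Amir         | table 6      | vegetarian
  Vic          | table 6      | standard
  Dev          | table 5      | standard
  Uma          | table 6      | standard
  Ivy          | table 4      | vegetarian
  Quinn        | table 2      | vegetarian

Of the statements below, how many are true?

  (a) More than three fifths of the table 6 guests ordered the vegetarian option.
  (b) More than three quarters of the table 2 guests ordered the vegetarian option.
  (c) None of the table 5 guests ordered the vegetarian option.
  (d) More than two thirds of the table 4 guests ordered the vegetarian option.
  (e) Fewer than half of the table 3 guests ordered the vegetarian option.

5

(a) table 6: |A| = 8, |A ∩ B| = 5; needs |A ∩ B| / |A| > 3/5 — true.
(b) table 2: |A| = 5, |A ∩ B| = 4; needs |A ∩ B| / |A| > 3/4 — true.
(c) table 5: |A| = 6, |A ∩ B| = 0; needs A ∩ B = ∅ (|A ∩ B| = 0) — true.
(d) table 4: |A| = 8, |A ∩ B| = 6; needs |A ∩ B| / |A| > 2/3 — true.
(e) table 3: |A| = 8, |A ∩ B| = 3; needs |A ∩ B| < |A ∖ B| — true.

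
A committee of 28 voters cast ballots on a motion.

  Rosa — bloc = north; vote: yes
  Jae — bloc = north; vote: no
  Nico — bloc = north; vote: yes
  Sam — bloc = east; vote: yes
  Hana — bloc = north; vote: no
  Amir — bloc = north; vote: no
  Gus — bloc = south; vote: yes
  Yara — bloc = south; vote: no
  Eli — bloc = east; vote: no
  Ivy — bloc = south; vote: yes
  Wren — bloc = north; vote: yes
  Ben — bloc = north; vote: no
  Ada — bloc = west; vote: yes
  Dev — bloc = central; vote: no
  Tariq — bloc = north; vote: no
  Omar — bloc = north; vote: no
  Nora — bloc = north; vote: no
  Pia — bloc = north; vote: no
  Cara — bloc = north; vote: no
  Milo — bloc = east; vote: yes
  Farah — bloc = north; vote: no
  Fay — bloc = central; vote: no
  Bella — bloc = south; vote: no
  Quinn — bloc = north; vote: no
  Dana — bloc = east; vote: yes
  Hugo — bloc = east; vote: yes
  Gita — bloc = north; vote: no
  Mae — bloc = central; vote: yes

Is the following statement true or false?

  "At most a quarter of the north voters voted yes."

True

Truth condition: |A ∩ B| / |A| ≤ 1/4.
|A| = 15, |A ∩ B| = 3, |A ∖ B| = 12.
|A ∩ B|/|A| = 3/15, so the statement is true.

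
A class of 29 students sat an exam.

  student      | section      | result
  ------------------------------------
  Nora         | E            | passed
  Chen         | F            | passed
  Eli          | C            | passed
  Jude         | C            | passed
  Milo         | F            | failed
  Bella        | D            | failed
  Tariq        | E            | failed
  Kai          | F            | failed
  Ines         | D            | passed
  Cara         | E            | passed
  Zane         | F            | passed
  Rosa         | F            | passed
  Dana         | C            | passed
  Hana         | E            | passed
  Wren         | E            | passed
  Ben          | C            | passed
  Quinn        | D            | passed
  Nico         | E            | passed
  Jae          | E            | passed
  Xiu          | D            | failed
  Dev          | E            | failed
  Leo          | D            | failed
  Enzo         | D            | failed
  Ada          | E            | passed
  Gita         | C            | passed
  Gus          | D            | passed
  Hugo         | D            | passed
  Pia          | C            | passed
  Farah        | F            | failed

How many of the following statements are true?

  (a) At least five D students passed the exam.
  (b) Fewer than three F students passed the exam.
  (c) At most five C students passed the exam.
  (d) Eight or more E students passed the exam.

0

(a) D: |A| = 8, |A ∩ B| = 4; needs |A ∩ B| ≥ 5 — false.
(b) F: |A| = 6, |A ∩ B| = 3; needs |A ∩ B| < 3 — false.
(c) C: |A| = 6, |A ∩ B| = 6; needs |A ∩ B| ≤ 5 — false.
(d) E: |A| = 9, |A ∩ B| = 7; needs |A ∩ B| ≥ 8 — false.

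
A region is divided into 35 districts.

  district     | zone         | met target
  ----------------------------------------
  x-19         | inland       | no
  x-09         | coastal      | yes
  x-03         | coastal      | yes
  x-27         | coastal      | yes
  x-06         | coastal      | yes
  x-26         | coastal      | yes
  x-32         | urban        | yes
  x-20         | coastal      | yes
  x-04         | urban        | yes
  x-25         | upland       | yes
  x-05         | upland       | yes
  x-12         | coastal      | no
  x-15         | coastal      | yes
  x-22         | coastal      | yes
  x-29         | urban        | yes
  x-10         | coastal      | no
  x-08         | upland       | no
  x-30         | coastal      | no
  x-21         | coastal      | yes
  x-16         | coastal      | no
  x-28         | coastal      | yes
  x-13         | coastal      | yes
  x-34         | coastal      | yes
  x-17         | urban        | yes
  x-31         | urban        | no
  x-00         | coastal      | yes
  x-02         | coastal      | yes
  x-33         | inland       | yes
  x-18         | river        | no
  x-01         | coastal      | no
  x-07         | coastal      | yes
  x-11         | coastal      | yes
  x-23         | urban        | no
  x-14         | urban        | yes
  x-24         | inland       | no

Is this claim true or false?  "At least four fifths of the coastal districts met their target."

The determiner here denotes the relation: |A ∩ B| / |A| ≥ 4/5.
|A| = 21, |A ∩ B| = 16, |A ∖ B| = 5.
|A ∩ B|/|A| = 16/21, so the statement is false.

False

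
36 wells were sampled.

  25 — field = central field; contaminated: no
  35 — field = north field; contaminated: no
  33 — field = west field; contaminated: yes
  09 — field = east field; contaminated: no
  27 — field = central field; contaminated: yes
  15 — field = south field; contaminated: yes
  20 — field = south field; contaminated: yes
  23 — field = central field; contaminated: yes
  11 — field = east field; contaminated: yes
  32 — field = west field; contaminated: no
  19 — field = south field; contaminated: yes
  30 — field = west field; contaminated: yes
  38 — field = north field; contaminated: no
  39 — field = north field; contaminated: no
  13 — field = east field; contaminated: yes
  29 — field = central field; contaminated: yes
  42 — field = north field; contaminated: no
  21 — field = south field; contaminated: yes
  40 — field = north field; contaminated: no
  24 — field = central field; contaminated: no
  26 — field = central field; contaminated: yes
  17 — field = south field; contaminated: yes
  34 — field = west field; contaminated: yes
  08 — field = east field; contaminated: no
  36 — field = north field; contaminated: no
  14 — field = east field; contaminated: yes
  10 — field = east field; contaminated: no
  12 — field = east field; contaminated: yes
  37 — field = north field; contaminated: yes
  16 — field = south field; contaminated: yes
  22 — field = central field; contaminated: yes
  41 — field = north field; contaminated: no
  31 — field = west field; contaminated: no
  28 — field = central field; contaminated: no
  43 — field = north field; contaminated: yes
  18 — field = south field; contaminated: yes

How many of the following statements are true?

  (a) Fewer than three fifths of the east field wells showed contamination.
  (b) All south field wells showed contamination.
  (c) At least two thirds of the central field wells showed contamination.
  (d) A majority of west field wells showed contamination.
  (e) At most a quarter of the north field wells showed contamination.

(a) east field: |A| = 7, |A ∩ B| = 4; needs |A ∩ B| / |A| < 3/5 — true.
(b) south field: |A| = 7, |A ∩ B| = 7; needs A ⊆ B, i.e. every element of A is in B (|A ∖ B| = 0) — true.
(c) central field: |A| = 8, |A ∩ B| = 5; needs |A ∩ B| / |A| ≥ 2/3 — false.
(d) west field: |A| = 5, |A ∩ B| = 3; needs |A ∩ B| > |A ∖ B| — true.
(e) north field: |A| = 9, |A ∩ B| = 2; needs |A ∩ B| / |A| ≤ 1/4 — true.

4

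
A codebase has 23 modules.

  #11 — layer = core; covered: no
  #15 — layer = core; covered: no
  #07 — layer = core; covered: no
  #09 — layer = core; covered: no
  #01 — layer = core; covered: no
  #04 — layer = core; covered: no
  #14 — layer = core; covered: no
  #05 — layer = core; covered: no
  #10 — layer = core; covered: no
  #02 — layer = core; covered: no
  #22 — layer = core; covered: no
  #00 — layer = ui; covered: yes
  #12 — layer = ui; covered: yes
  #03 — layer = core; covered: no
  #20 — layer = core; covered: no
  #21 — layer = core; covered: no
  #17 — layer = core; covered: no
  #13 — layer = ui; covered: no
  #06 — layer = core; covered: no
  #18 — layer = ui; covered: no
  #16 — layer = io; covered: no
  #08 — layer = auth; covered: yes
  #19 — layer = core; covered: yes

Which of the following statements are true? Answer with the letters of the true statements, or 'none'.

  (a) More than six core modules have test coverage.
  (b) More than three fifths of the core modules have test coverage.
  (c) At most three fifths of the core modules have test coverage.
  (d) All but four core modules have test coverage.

(c)

|A| = 17, |A ∩ B| = 1, |A ∖ B| = 16.
(a) |A ∩ B| > 6: fails.
(b) |A ∩ B| / |A| > 3/5: fails.
(c) |A ∩ B| / |A| ≤ 3/5: holds.
(d) |A ∖ B| = 4: fails.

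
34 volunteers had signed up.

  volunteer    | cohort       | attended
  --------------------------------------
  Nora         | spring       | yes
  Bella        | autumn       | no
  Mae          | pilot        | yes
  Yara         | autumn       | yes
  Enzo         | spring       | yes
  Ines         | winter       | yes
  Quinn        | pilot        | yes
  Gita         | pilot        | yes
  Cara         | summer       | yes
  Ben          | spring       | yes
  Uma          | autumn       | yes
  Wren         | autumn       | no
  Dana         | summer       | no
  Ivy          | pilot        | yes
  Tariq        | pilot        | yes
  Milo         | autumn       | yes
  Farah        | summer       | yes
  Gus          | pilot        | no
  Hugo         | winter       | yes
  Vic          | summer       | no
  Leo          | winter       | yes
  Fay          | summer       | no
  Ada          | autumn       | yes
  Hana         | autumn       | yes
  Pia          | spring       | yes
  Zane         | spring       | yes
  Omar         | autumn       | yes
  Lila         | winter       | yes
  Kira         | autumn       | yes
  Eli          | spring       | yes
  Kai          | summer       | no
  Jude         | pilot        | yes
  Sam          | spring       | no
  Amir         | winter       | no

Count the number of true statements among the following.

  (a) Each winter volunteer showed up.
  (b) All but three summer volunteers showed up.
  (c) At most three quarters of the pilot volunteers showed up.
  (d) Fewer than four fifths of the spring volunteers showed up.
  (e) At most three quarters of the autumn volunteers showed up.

(a) winter: |A| = 5, |A ∩ B| = 4; needs A ⊆ B, i.e. every element of A is in B (|A ∖ B| = 0) — false.
(b) summer: |A| = 6, |A ∩ B| = 2; needs |A ∖ B| = 3 — false.
(c) pilot: |A| = 7, |A ∩ B| = 6; needs |A ∩ B| / |A| ≤ 3/4 — false.
(d) spring: |A| = 7, |A ∩ B| = 6; needs |A ∩ B| / |A| < 4/5 — false.
(e) autumn: |A| = 9, |A ∩ B| = 7; needs |A ∩ B| / |A| ≤ 3/4 — false.

0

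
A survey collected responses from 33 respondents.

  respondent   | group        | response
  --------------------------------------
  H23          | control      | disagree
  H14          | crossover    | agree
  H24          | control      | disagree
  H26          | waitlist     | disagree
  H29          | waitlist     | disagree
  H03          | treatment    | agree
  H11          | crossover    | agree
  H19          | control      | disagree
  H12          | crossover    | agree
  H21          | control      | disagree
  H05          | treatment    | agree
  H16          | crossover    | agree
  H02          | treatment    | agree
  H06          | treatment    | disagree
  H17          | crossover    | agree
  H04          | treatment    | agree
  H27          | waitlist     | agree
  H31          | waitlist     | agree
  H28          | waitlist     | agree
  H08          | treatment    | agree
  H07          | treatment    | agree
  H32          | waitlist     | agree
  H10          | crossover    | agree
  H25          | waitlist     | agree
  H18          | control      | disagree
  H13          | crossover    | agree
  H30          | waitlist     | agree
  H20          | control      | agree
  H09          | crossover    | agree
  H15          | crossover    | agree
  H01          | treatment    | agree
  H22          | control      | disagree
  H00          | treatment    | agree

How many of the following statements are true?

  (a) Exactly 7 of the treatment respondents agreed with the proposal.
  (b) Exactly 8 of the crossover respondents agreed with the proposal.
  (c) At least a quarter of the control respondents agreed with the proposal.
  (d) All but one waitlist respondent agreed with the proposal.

(a) treatment: |A| = 9, |A ∩ B| = 8; needs |A ∩ B| = 7 — false.
(b) crossover: |A| = 9, |A ∩ B| = 9; needs |A ∩ B| = 8 — false.
(c) control: |A| = 7, |A ∩ B| = 1; needs |A ∩ B| / |A| ≥ 1/4 — false.
(d) waitlist: |A| = 8, |A ∩ B| = 6; needs |A ∖ B| = 1 — false.

0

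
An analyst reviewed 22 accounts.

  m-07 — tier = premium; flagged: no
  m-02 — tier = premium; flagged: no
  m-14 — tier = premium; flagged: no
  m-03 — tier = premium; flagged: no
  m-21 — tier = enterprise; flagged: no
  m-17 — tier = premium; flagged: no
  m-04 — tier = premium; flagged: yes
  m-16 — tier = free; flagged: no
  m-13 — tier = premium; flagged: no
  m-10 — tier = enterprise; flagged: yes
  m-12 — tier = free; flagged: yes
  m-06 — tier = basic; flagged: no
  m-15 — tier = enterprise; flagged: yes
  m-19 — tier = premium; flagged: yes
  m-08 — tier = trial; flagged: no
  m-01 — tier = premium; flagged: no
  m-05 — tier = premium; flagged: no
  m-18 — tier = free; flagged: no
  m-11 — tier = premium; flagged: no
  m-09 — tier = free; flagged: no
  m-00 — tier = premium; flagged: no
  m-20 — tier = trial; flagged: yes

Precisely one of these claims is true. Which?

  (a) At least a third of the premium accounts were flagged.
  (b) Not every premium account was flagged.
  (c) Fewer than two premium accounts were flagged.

|A| = 12, |A ∩ B| = 2, |A ∖ B| = 10.
(a) requires |A ∩ B| / |A| ≥ 1/3: false.
(b) requires A ⊄ B (|A ∖ B| ≥ 1): true.
(c) requires |A ∩ B| < 2: false.

(b)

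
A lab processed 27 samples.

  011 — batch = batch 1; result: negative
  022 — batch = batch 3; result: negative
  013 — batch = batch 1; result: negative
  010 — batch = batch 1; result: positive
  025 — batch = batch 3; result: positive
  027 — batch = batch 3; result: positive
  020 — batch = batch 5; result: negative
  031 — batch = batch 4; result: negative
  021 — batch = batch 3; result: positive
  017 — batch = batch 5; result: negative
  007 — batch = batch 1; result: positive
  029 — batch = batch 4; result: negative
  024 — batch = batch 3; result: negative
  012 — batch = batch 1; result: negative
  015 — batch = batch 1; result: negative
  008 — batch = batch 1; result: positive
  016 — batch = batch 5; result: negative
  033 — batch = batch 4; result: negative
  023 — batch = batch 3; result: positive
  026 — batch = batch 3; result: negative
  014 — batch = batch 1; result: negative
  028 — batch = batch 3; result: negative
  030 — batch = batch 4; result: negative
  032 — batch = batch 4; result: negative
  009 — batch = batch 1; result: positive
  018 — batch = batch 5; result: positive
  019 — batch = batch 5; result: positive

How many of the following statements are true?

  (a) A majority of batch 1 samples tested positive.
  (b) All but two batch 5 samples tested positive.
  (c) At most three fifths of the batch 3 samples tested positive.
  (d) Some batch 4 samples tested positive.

(a) batch 1: |A| = 9, |A ∩ B| = 4; needs |A ∩ B| > |A ∖ B| — false.
(b) batch 5: |A| = 5, |A ∩ B| = 2; needs |A ∖ B| = 2 — false.
(c) batch 3: |A| = 8, |A ∩ B| = 4; needs |A ∩ B| / |A| ≤ 3/5 — true.
(d) batch 4: |A| = 5, |A ∩ B| = 0; needs A ∩ B ≠ ∅ (|A ∩ B| ≥ 1) — false.

1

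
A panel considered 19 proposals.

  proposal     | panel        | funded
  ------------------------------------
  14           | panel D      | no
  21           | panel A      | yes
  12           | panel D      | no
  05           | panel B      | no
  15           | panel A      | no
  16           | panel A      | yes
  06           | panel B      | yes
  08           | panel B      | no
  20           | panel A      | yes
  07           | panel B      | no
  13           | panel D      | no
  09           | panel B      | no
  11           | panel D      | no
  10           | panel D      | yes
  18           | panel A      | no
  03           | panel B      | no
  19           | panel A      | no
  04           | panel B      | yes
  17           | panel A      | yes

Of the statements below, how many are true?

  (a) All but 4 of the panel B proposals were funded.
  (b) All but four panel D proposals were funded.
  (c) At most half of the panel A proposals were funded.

(a) panel B: |A| = 7, |A ∩ B| = 2; needs |A ∖ B| = 4 — false.
(b) panel D: |A| = 5, |A ∩ B| = 1; needs |A ∖ B| = 4 — true.
(c) panel A: |A| = 7, |A ∩ B| = 4; needs |A ∩ B| ≤ |A ∖ B| — false.

1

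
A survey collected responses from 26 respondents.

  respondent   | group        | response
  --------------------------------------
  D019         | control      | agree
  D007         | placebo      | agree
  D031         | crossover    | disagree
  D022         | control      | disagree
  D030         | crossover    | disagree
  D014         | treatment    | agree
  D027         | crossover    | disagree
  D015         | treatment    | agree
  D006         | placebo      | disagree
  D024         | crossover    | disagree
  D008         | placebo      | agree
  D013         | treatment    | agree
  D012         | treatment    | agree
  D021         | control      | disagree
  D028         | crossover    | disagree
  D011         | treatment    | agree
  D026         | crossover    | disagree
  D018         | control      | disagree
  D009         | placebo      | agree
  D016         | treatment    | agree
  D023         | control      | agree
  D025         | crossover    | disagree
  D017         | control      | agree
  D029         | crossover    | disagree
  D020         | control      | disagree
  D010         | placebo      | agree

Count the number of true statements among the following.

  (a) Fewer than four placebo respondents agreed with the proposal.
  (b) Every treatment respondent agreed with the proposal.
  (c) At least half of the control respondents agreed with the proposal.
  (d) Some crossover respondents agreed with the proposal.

1

(a) placebo: |A| = 5, |A ∩ B| = 4; needs |A ∩ B| < 4 — false.
(b) treatment: |A| = 6, |A ∩ B| = 6; needs A ⊆ B, i.e. every element of A is in B (|A ∖ B| = 0) — true.
(c) control: |A| = 7, |A ∩ B| = 3; needs |A ∩ B| ≥ |A ∖ B| — false.
(d) crossover: |A| = 8, |A ∩ B| = 0; needs A ∩ B ≠ ∅ (|A ∩ B| ≥ 1) — false.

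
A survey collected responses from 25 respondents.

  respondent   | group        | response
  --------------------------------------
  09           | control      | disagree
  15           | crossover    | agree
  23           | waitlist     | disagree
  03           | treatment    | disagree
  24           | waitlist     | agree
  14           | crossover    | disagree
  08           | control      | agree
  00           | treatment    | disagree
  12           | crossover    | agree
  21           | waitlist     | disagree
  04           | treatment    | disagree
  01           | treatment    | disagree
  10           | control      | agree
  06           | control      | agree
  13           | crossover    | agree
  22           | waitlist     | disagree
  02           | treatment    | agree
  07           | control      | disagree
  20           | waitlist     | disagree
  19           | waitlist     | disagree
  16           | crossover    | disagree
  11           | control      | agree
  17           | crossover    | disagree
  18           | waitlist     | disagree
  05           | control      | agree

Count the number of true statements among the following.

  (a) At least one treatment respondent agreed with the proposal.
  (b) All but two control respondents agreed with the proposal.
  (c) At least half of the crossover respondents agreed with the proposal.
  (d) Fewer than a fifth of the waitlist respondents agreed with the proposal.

(a) treatment: |A| = 5, |A ∩ B| = 1; needs A ∩ B ≠ ∅ (|A ∩ B| ≥ 1) — true.
(b) control: |A| = 7, |A ∩ B| = 5; needs |A ∖ B| = 2 — true.
(c) crossover: |A| = 6, |A ∩ B| = 3; needs |A ∩ B| ≥ |A ∖ B| — true.
(d) waitlist: |A| = 7, |A ∩ B| = 1; needs |A ∩ B| / |A| < 1/5 — true.

4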